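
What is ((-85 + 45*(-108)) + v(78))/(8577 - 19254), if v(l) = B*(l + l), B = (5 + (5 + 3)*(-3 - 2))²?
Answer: -186155/10677 ≈ -17.435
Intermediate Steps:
B = 1225 (B = (5 + 8*(-5))² = (5 - 40)² = (-35)² = 1225)
v(l) = 2450*l (v(l) = 1225*(l + l) = 1225*(2*l) = 2450*l)
((-85 + 45*(-108)) + v(78))/(8577 - 19254) = ((-85 + 45*(-108)) + 2450*78)/(8577 - 19254) = ((-85 - 4860) + 191100)/(-10677) = (-4945 + 191100)*(-1/10677) = 186155*(-1/10677) = -186155/10677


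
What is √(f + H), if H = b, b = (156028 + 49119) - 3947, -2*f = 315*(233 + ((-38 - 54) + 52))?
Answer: √683210/2 ≈ 413.28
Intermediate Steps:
f = -60795/2 (f = -315*(233 + ((-38 - 54) + 52))/2 = -315*(233 + (-92 + 52))/2 = -315*(233 - 40)/2 = -315*193/2 = -½*60795 = -60795/2 ≈ -30398.)
b = 201200 (b = 205147 - 3947 = 201200)
H = 201200
√(f + H) = √(-60795/2 + 201200) = √(341605/2) = √683210/2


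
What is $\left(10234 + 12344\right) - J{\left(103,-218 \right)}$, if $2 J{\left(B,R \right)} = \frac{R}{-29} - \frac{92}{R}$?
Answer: $\frac{71356510}{3161} \approx 22574.0$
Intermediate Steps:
$J{\left(B,R \right)} = - \frac{46}{R} - \frac{R}{58}$ ($J{\left(B,R \right)} = \frac{\frac{R}{-29} - \frac{92}{R}}{2} = \frac{R \left(- \frac{1}{29}\right) - \frac{92}{R}}{2} = \frac{- \frac{R}{29} - \frac{92}{R}}{2} = \frac{- \frac{92}{R} - \frac{R}{29}}{2} = - \frac{46}{R} - \frac{R}{58}$)
$\left(10234 + 12344\right) - J{\left(103,-218 \right)} = \left(10234 + 12344\right) - \left(- \frac{46}{-218} - - \frac{109}{29}\right) = 22578 - \left(\left(-46\right) \left(- \frac{1}{218}\right) + \frac{109}{29}\right) = 22578 - \left(\frac{23}{109} + \frac{109}{29}\right) = 22578 - \frac{12548}{3161} = \frac{71356510}{3161}$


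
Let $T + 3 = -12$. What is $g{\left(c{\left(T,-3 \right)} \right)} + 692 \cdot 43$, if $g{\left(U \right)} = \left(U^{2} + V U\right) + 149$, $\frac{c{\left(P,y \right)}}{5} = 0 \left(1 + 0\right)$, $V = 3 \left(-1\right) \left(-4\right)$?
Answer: $29905$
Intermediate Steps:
$T = -15$ ($T = -3 - 12 = -15$)
$V = 12$ ($V = \left(-3\right) \left(-4\right) = 12$)
$c{\left(P,y \right)} = 0$ ($c{\left(P,y \right)} = 5 \cdot 0 \left(1 + 0\right) = 5 \cdot 0 \cdot 1 = 5 \cdot 0 = 0$)
$g{\left(U \right)} = 149 + U^{2} + 12 U$ ($g{\left(U \right)} = \left(U^{2} + 12 U\right) + 149 = 149 + U^{2} + 12 U$)
$g{\left(c{\left(T,-3 \right)} \right)} + 692 \cdot 43 = \left(149 + 0^{2} + 12 \cdot 0\right) + 692 \cdot 43 = \left(149 + 0 + 0\right) + 29756 = 149 + 29756 = 29905$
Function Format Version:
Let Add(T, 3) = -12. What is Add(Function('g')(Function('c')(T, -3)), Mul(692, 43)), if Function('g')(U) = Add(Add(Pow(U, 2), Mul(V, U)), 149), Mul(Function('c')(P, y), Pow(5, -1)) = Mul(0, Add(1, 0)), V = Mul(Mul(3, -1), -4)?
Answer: 29905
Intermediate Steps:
T = -15 (T = Add(-3, -12) = -15)
V = 12 (V = Mul(-3, -4) = 12)
Function('c')(P, y) = 0 (Function('c')(P, y) = Mul(5, Mul(0, Add(1, 0))) = Mul(5, Mul(0, 1)) = Mul(5, 0) = 0)
Function('g')(U) = Add(149, Pow(U, 2), Mul(12, U)) (Function('g')(U) = Add(Add(Pow(U, 2), Mul(12, U)), 149) = Add(149, Pow(U, 2), Mul(12, U)))
Add(Function('g')(Function('c')(T, -3)), Mul(692, 43)) = Add(Add(149, Pow(0, 2), Mul(12, 0)), Mul(692, 43)) = Add(Add(149, 0, 0), 29756) = Add(149, 29756) = 29905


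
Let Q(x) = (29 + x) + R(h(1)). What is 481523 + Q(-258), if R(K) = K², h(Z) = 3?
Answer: 481303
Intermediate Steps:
Q(x) = 38 + x (Q(x) = (29 + x) + 3² = (29 + x) + 9 = 38 + x)
481523 + Q(-258) = 481523 + (38 - 258) = 481523 - 220 = 481303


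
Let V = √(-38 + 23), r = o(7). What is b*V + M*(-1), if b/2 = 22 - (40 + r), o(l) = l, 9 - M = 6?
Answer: -3 - 50*I*√15 ≈ -3.0 - 193.65*I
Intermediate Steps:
M = 3 (M = 9 - 1*6 = 9 - 6 = 3)
r = 7
b = -50 (b = 2*(22 - (40 + 7)) = 2*(22 - 1*47) = 2*(22 - 47) = 2*(-25) = -50)
V = I*√15 (V = √(-15) = I*√15 ≈ 3.873*I)
b*V + M*(-1) = -50*I*√15 + 3*(-1) = -50*I*√15 - 3 = -3 - 50*I*√15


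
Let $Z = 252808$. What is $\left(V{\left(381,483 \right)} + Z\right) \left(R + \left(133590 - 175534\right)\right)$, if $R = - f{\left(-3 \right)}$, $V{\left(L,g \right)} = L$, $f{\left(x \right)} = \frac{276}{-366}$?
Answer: $- \frac{647793677682}{61} \approx -1.062 \cdot 10^{10}$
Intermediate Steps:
$f{\left(x \right)} = - \frac{46}{61}$ ($f{\left(x \right)} = 276 \left(- \frac{1}{366}\right) = - \frac{46}{61}$)
$R = \frac{46}{61}$ ($R = \left(-1\right) \left(- \frac{46}{61}\right) = \frac{46}{61} \approx 0.7541$)
$\left(V{\left(381,483 \right)} + Z\right) \left(R + \left(133590 - 175534\right)\right) = \left(381 + 252808\right) \left(\frac{46}{61} + \left(133590 - 175534\right)\right) = 253189 \left(\frac{46}{61} + \left(133590 - 175534\right)\right) = 253189 \left(\frac{46}{61} - 41944\right) = 253189 \left(- \frac{2558538}{61}\right) = - \frac{647793677682}{61}$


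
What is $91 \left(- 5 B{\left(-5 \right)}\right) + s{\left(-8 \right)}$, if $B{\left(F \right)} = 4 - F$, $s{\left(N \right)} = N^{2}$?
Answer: $-4031$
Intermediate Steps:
$91 \left(- 5 B{\left(-5 \right)}\right) + s{\left(-8 \right)} = 91 \left(- 5 \left(4 - -5\right)\right) + \left(-8\right)^{2} = 91 \left(- 5 \left(4 + 5\right)\right) + 64 = 91 \left(\left(-5\right) 9\right) + 64 = 91 \left(-45\right) + 64 = -4095 + 64 = -4031$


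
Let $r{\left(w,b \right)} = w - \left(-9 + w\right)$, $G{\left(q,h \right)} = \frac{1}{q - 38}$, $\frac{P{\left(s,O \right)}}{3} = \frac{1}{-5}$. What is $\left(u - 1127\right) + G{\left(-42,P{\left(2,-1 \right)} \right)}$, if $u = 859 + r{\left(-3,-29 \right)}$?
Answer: $- \frac{20721}{80} \approx -259.01$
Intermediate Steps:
$P{\left(s,O \right)} = - \frac{3}{5}$ ($P{\left(s,O \right)} = \frac{3}{-5} = 3 \left(- \frac{1}{5}\right) = - \frac{3}{5}$)
$G{\left(q,h \right)} = \frac{1}{-38 + q}$
$r{\left(w,b \right)} = 9$ ($r{\left(w,b \right)} = w - \left(-9 + w\right) = 9$)
$u = 868$ ($u = 859 + 9 = 868$)
$\left(u - 1127\right) + G{\left(-42,P{\left(2,-1 \right)} \right)} = \left(868 - 1127\right) + \frac{1}{-38 - 42} = -259 + \frac{1}{-80} = -259 - \frac{1}{80} = - \frac{20721}{80}$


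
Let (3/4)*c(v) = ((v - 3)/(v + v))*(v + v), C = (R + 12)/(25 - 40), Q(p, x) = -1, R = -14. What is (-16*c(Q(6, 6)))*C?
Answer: 512/45 ≈ 11.378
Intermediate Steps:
C = 2/15 (C = (-14 + 12)/(25 - 40) = -2/(-15) = -2*(-1/15) = 2/15 ≈ 0.13333)
c(v) = -4 + 4*v/3 (c(v) = 4*(((v - 3)/(v + v))*(v + v))/3 = 4*(((-3 + v)/((2*v)))*(2*v))/3 = 4*(((-3 + v)*(1/(2*v)))*(2*v))/3 = 4*(((-3 + v)/(2*v))*(2*v))/3 = 4*(-3 + v)/3 = -4 + 4*v/3)
(-16*c(Q(6, 6)))*C = -16*(-4 + (4/3)*(-1))*(2/15) = -16*(-4 - 4/3)*(2/15) = -16*(-16/3)*(2/15) = (256/3)*(2/15) = 512/45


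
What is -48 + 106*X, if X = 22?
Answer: 2284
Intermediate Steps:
-48 + 106*X = -48 + 106*22 = -48 + 2332 = 2284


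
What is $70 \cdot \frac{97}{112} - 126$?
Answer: $- \frac{523}{8} \approx -65.375$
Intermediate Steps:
$70 \cdot \frac{97}{112} - 126 = \frac{485}{8} - 126 = - \frac{523}{8}$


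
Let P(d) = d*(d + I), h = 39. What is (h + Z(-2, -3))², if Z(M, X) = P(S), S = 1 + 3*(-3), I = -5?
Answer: 20449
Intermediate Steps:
S = -8 (S = 1 - 9 = -8)
P(d) = d*(-5 + d) (P(d) = d*(d - 5) = d*(-5 + d))
Z(M, X) = 104 (Z(M, X) = -8*(-5 - 8) = -8*(-13) = 104)
(h + Z(-2, -3))² = (39 + 104)² = 143² = 20449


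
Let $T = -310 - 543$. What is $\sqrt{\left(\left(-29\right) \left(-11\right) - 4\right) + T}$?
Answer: $i \sqrt{538} \approx 23.195 i$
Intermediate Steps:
$T = -853$
$\sqrt{\left(\left(-29\right) \left(-11\right) - 4\right) + T} = \sqrt{\left(\left(-29\right) \left(-11\right) - 4\right) - 853} = \sqrt{\left(319 - 4\right) - 853} = \sqrt{315 - 853} = \sqrt{-538} = i \sqrt{538}$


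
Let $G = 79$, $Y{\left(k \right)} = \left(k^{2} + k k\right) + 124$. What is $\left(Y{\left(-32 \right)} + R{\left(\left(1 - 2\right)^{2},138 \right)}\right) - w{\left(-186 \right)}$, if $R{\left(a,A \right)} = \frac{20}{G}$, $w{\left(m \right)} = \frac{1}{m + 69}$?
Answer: $\frac{20078215}{9243} \approx 2172.3$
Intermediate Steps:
$Y{\left(k \right)} = 124 + 2 k^{2}$ ($Y{\left(k \right)} = \left(k^{2} + k^{2}\right) + 124 = 2 k^{2} + 124 = 124 + 2 k^{2}$)
$w{\left(m \right)} = \frac{1}{69 + m}$
$R{\left(a,A \right)} = \frac{20}{79}$
$\left(Y{\left(-32 \right)} + R{\left(\left(1 - 2\right)^{2},138 \right)}\right) - w{\left(-186 \right)} = \left(\left(124 + 2 \left(-32\right)^{2}\right) + \frac{20}{79}\right) - \frac{1}{69 - 186} = \left(\left(124 + 2 \cdot 1024\right) + \frac{20}{79}\right) - \frac{1}{-117} = \left(\left(124 + 2048\right) + \frac{20}{79}\right) - - \frac{1}{117} = \left(2172 + \frac{20}{79}\right) + \frac{1}{117} = \frac{171608}{79} + \frac{1}{117} = \frac{20078215}{9243}$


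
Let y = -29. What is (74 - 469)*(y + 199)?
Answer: -67150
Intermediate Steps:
(74 - 469)*(y + 199) = (74 - 469)*(-29 + 199) = -395*170 = -67150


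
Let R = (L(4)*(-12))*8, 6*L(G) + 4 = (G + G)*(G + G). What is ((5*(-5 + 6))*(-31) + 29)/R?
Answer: 21/160 ≈ 0.13125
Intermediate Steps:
L(G) = -⅔ + 2*G²/3 (L(G) = -⅔ + ((G + G)*(G + G))/6 = -⅔ + ((2*G)*(2*G))/6 = -⅔ + (4*G²)/6 = -⅔ + 2*G²/3)
R = -960 (R = ((-⅔ + (⅔)*4²)*(-12))*8 = ((-⅔ + (⅔)*16)*(-12))*8 = ((-⅔ + 32/3)*(-12))*8 = (10*(-12))*8 = -120*8 = -960)
((5*(-5 + 6))*(-31) + 29)/R = ((5*(-5 + 6))*(-31) + 29)/(-960) = ((5*1)*(-31) + 29)*(-1/960) = (5*(-31) + 29)*(-1/960) = (-155 + 29)*(-1/960) = -126*(-1/960) = 21/160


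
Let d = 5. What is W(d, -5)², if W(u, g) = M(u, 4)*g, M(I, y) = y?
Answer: 400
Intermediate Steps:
W(u, g) = 4*g
W(d, -5)² = (4*(-5))² = (-20)² = 400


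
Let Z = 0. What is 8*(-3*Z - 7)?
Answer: -56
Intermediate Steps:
8*(-3*Z - 7) = 8*(-3*0 - 7) = 8*(0 - 7) = 8*(-7) = -56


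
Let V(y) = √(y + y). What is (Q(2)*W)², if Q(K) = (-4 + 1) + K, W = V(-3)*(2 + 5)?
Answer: -294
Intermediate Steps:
V(y) = √2*√y (V(y) = √(2*y) = √2*√y)
W = 7*I*√6 (W = (√2*√(-3))*(2 + 5) = (√2*(I*√3))*7 = (I*√6)*7 = 7*I*√6 ≈ 17.146*I)
Q(K) = -3 + K
(Q(2)*W)² = ((-3 + 2)*(7*I*√6))² = (-7*I*√6)² = -294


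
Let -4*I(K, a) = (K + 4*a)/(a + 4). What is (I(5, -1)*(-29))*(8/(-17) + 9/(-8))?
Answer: -6293/1632 ≈ -3.8560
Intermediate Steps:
I(K, a) = -(K + 4*a)/(4*(4 + a)) (I(K, a) = -(K + 4*a)/(4*(a + 4)) = -(K + 4*a)/(4*(4 + a)))
(I(5, -1)*(-29))*(8/(-17) + 9/(-8)) = (((-1*(-1) - ¼*5)/(4 - 1))*(-29))*(8/(-17) + 9/(-8)) = (((1 - 5/4)/3)*(-29))*(8*(-1/17) + 9*(-⅛)) = (((⅓)*(-¼))*(-29))*(-8/17 - 9/8) = -1/12*(-29)*(-217/136) = (29/12)*(-217/136) = -6293/1632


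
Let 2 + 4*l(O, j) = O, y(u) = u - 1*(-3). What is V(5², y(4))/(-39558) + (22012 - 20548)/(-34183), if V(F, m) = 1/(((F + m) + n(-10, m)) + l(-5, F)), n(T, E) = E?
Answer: -4314580310/100739727993 ≈ -0.042829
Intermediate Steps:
y(u) = 3 + u (y(u) = u + 3 = 3 + u)
l(O, j) = -½ + O/4
V(F, m) = 1/(-7/4 + F + 2*m) (V(F, m) = 1/(((F + m) + m) + (-½ + (¼)*(-5))) = 1/((F + 2*m) + (-½ - 5/4)) = 1/((F + 2*m) - 7/4) = 1/(-7/4 + F + 2*m))
V(5², y(4))/(-39558) + (22012 - 20548)/(-34183) = (4/(-7 + 4*5² + 8*(3 + 4)))/(-39558) + (22012 - 20548)/(-34183) = (4/(-7 + 4*25 + 8*7))*(-1/39558) + 1464*(-1/34183) = (4/(-7 + 100 + 56))*(-1/39558) - 1464/34183 = (4/149)*(-1/39558) - 1464/34183 = -2/2947071 - 1464/34183 = -4314580310/100739727993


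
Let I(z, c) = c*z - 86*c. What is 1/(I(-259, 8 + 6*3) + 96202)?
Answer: 1/87232 ≈ 1.1464e-5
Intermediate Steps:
I(z, c) = -86*c + c*z
1/(I(-259, 8 + 6*3) + 96202) = 1/((8 + 6*3)*(-86 - 259) + 96202) = 1/((8 + 18)*(-345) + 96202) = 1/(26*(-345) + 96202) = 1/(-8970 + 96202) = 1/87232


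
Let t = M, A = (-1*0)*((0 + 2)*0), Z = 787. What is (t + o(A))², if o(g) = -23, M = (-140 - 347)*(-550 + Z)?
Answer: 13326855364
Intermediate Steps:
A = 0 (A = 0*(2*0) = 0*0 = 0)
M = -115419 (M = (-140 - 347)*(-550 + 787) = -487*237 = -115419)
t = -115419
(t + o(A))² = (-115419 - 23)² = (-115442)² = 13326855364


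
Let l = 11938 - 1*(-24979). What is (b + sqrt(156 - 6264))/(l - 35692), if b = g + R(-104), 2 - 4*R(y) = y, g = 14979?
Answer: 30011/2450 + 2*I*sqrt(1527)/1225 ≈ 12.249 + 0.063799*I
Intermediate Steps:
R(y) = 1/2 - y/4
l = 36917 (l = 11938 + 24979 = 36917)
b = 30011/2 (b = 14979 + (1/2 - 1/4*(-104)) = 14979 + (1/2 + 26) = 14979 + 53/2 = 30011/2 ≈ 15006.)
(b + sqrt(156 - 6264))/(l - 35692) = (30011/2 + sqrt(156 - 6264))/(36917 - 35692) = (30011/2 + sqrt(-6108))/1225 = (30011/2 + 2*I*sqrt(1527))*(1/1225) = 30011/2450 + 2*I*sqrt(1527)/1225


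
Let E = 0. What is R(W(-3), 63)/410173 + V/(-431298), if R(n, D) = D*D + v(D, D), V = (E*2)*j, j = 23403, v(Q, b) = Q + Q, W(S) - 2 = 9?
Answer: 4095/410173 ≈ 0.0099836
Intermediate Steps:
W(S) = 11 (W(S) = 2 + 9 = 11)
v(Q, b) = 2*Q
V = 0 (V = (0*2)*23403 = 0*23403 = 0)
R(n, D) = D**2 + 2*D (R(n, D) = D*D + 2*D = D**2 + 2*D)
R(W(-3), 63)/410173 + V/(-431298) = (63*(2 + 63))/410173 + 0/(-431298) = (63*65)*(1/410173) + 0*(-1/431298) = 4095*(1/410173) + 0 = 4095/410173 + 0 = 4095/410173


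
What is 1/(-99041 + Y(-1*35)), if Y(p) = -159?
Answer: -1/99200 ≈ -1.0081e-5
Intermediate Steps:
1/(-99041 + Y(-1*35)) = 1/(-99041 - 159) = 1/(-99200) = -1/99200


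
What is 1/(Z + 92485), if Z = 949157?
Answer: 1/1041642 ≈ 9.6002e-7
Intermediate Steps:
1/(Z + 92485) = 1/(949157 + 92485) = 1/1041642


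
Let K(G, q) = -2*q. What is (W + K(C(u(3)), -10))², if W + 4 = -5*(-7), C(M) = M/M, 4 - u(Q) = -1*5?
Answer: 2601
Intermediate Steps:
u(Q) = 9 (u(Q) = 4 - (-1)*5 = 4 - 1*(-5) = 4 + 5 = 9)
C(M) = 1
W = 31 (W = -4 - 5*(-7) = -4 + 35 = 31)
(W + K(C(u(3)), -10))² = (31 - 2*(-10))² = (31 + 20)² = 51² = 2601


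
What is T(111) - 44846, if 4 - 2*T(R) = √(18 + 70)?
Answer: -44844 - √22 ≈ -44849.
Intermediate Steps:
T(R) = 2 - √22 (T(R) = 2 - √(18 + 70)/2 = 2 - √22)
T(111) - 44846 = (2 - √22) - 44846 = -44844 - √22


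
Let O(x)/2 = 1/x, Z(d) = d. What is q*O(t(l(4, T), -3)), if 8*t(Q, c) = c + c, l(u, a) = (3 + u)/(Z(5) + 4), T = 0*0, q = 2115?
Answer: -5640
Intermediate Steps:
T = 0
l(u, a) = ⅓ + u/9 (l(u, a) = (3 + u)/(5 + 4) = (3 + u)/9 = (3 + u)*(⅑) = ⅓ + u/9)
t(Q, c) = c/4 (t(Q, c) = (c + c)/8 = (2*c)/8 = c/4)
O(x) = 2/x (O(x) = 2*(1/x) = 2/x)
q*O(t(l(4, T), -3)) = 2115*(2/(((¼)*(-3)))) = 2115*(2/(-¾)) = 2115*(2*(-4/3)) = 2115*(-8/3) = -5640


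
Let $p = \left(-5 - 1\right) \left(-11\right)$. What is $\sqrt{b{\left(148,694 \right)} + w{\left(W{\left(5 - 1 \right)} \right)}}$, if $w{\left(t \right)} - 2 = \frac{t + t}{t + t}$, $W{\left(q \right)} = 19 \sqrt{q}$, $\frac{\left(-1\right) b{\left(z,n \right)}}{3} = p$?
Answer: $i \sqrt{195} \approx 13.964 i$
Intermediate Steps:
$p = 66$ ($p = \left(-6\right) \left(-11\right) = 66$)
$b{\left(z,n \right)} = -198$ ($b{\left(z,n \right)} = \left(-3\right) 66 = -198$)
$w{\left(t \right)} = 3$ ($w{\left(t \right)} = 2 + \frac{t + t}{t + t} = 2 + \frac{2 t}{2 t} = 2 + 2 t \frac{1}{2 t} = 2 + 1 = 3$)
$\sqrt{b{\left(148,694 \right)} + w{\left(W{\left(5 - 1 \right)} \right)}} = \sqrt{-198 + 3} = \sqrt{-195} = i \sqrt{195}$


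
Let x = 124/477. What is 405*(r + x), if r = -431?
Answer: -9245835/53 ≈ -1.7445e+5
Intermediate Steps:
x = 124/477 (x = 124*(1/477) = 124/477 ≈ 0.25996)
405*(r + x) = 405*(-431 + 124/477) = 405*(-205463/477) = -9245835/53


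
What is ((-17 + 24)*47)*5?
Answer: 1645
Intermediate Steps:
((-17 + 24)*47)*5 = (7*47)*5 = 329*5 = 1645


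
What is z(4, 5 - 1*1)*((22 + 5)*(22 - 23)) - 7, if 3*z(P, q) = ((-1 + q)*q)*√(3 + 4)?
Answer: -7 - 108*√7 ≈ -292.74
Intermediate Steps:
z(P, q) = q*√7*(-1 + q)/3 (z(P, q) = (((-1 + q)*q)*√(3 + 4))/3 = ((q*(-1 + q))*√7)/3 = (q*√7*(-1 + q))/3 = q*√7*(-1 + q)/3)
z(4, 5 - 1*1)*((22 + 5)*(22 - 23)) - 7 = ((5 - 1*1)*√7*(-1 + (5 - 1*1))/3)*((22 + 5)*(22 - 23)) - 7 = ((5 - 1)*√7*(-1 + (5 - 1))/3)*(27*(-1)) - 7 = ((⅓)*4*√7*(-1 + 4))*(-27) - 7 = ((⅓)*4*√7*3)*(-27) - 7 = (4*√7)*(-27) - 7 = -108*√7 - 7 = -7 - 108*√7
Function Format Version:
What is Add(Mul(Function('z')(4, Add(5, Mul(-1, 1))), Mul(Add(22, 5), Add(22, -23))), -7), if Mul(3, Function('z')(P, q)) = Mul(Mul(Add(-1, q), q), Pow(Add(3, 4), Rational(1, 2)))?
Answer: Add(-7, Mul(-108, Pow(7, Rational(1, 2)))) ≈ -292.74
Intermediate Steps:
Function('z')(P, q) = Mul(Rational(1, 3), q, Pow(7, Rational(1, 2)), Add(-1, q)) (Function('z')(P, q) = Mul(Rational(1, 3), Mul(Mul(Add(-1, q), q), Pow(Add(3, 4), Rational(1, 2)))) = Mul(Rational(1, 3), Mul(Mul(q, Add(-1, q)), Pow(7, Rational(1, 2)))) = Mul(Rational(1, 3), Mul(q, Pow(7, Rational(1, 2)), Add(-1, q))) = Mul(Rational(1, 3), q, Pow(7, Rational(1, 2)), Add(-1, q)))
Add(Mul(Function('z')(4, Add(5, Mul(-1, 1))), Mul(Add(22, 5), Add(22, -23))), -7) = Add(Mul(Mul(Rational(1, 3), Add(5, Mul(-1, 1)), Pow(7, Rational(1, 2)), Add(-1, Add(5, Mul(-1, 1)))), Mul(Add(22, 5), Add(22, -23))), -7) = Add(Mul(Mul(Rational(1, 3), Add(5, -1), Pow(7, Rational(1, 2)), Add(-1, Add(5, -1))), Mul(27, -1)), -7) = Add(Mul(Mul(Rational(1, 3), 4, Pow(7, Rational(1, 2)), Add(-1, 4)), -27), -7) = Add(Mul(Mul(Rational(1, 3), 4, Pow(7, Rational(1, 2)), 3), -27), -7) = Add(Mul(Mul(4, Pow(7, Rational(1, 2))), -27), -7) = Add(Mul(-108, Pow(7, Rational(1, 2))), -7) = Add(-7, Mul(-108, Pow(7, Rational(1, 2))))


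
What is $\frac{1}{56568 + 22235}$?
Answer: $\frac{1}{78803} \approx 1.269 \cdot 10^{-5}$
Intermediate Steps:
$\frac{1}{56568 + 22235} = \frac{1}{78803}$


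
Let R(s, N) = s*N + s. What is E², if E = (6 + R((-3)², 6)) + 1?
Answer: 4900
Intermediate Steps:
R(s, N) = s + N*s (R(s, N) = N*s + s = s + N*s)
E = 70 (E = (6 + (-3)²*(1 + 6)) + 1 = (6 + 9*7) + 1 = (6 + 63) + 1 = 69 + 1 = 70)
E² = 70² = 4900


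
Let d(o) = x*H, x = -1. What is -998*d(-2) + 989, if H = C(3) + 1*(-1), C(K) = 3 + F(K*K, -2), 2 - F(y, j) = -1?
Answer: 5979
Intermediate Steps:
F(y, j) = 3 (F(y, j) = 2 - 1*(-1) = 2 + 1 = 3)
C(K) = 6 (C(K) = 3 + 3 = 6)
H = 5 (H = 6 + 1*(-1) = 6 - 1 = 5)
d(o) = -5 (d(o) = -1*5 = -5)
-998*d(-2) + 989 = -998*(-5) + 989 = 4990 + 989 = 5979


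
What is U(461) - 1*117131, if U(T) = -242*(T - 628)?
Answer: -76717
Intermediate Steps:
U(T) = 151976 - 242*T (U(T) = -242*(-628 + T) = 151976 - 242*T)
U(461) - 1*117131 = (151976 - 242*461) - 1*117131 = (151976 - 111562) - 117131 = 40414 - 117131 = -76717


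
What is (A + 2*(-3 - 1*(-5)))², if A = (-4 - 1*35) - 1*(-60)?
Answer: 625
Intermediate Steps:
A = 21 (A = (-4 - 35) + 60 = -39 + 60 = 21)
(A + 2*(-3 - 1*(-5)))² = (21 + 2*(-3 - 1*(-5)))² = (21 + 2*(-3 + 5))² = (21 + 2*2)² = (21 + 4)² = 25² = 625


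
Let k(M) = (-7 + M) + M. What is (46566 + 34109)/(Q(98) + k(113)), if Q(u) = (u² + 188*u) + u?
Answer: 16135/5669 ≈ 2.8462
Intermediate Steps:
k(M) = -7 + 2*M
Q(u) = u² + 189*u
(46566 + 34109)/(Q(98) + k(113)) = (46566 + 34109)/(98*(189 + 98) + (-7 + 2*113)) = 80675/(98*287 + (-7 + 226)) = 80675/(28126 + 219) = 80675/28345 = 80675*(1/28345) = 16135/5669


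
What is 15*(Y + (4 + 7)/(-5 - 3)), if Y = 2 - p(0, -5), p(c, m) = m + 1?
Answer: 555/8 ≈ 69.375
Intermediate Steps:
p(c, m) = 1 + m
Y = 6 (Y = 2 - (1 - 5) = 2 - 1*(-4) = 2 + 4 = 6)
15*(Y + (4 + 7)/(-5 - 3)) = 15*(6 + (4 + 7)/(-5 - 3)) = 15*(6 + 11/(-8)) = 15*(6 + 11*(-⅛)) = 15*(6 - 11/8) = 15*(37/8) = 555/8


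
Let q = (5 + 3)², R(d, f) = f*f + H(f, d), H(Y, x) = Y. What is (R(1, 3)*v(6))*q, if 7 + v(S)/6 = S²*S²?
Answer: 5939712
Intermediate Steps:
R(d, f) = f + f² (R(d, f) = f*f + f = f² + f = f + f²)
v(S) = -42 + 6*S⁴ (v(S) = -42 + 6*(S²*S²) = -42 + 6*S⁴)
q = 64 (q = 8² = 64)
(R(1, 3)*v(6))*q = ((3*(1 + 3))*(-42 + 6*6⁴))*64 = ((3*4)*(-42 + 6*1296))*64 = (12*(-42 + 7776))*64 = (12*7734)*64 = 92808*64 = 5939712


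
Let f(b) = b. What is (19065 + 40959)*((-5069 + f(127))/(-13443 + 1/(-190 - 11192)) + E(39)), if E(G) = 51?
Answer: 471768797326104/153008227 ≈ 3.0833e+6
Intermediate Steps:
(19065 + 40959)*((-5069 + f(127))/(-13443 + 1/(-190 - 11192)) + E(39)) = (19065 + 40959)*((-5069 + 127)/(-13443 + 1/(-190 - 11192)) + 51) = 60024*(-4942/(-13443 + 1/(-11382)) + 51) = 60024*(-4942/(-13443 - 1/11382) + 51) = 60024*(-4942/(-153008227/11382) + 51) = 60024*(-4942*(-11382/153008227) + 51) = 60024*(56249844/153008227 + 51) = 60024*(7859669421/153008227) = 471768797326104/153008227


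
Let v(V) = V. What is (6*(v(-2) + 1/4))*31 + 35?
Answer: -581/2 ≈ -290.50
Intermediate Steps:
(6*(v(-2) + 1/4))*31 + 35 = (6*(-2 + 1/4))*31 + 35 = (6*(-7/4))*31 + 35 = -21/2*31 + 35 = -651/2 + 35 = -581/2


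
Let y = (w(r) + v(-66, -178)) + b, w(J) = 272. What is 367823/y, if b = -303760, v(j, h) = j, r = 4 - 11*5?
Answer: -367823/303554 ≈ -1.2117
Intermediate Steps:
r = -51 (r = 4 - 55 = -51)
y = -303554 (y = (272 - 66) - 303760 = 206 - 303760 = -303554)
367823/y = 367823/(-303554) = 367823*(-1/303554) = -367823/303554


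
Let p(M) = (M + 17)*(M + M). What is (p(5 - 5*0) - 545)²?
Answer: 105625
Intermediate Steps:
p(M) = 2*M*(17 + M) (p(M) = (17 + M)*(2*M) = 2*M*(17 + M))
(p(5 - 5*0) - 545)² = (2*(5 - 5*0)*(17 + (5 - 5*0)) - 545)² = (2*(5 + 0)*(17 + (5 + 0)) - 545)² = (2*5*(17 + 5) - 545)² = (2*5*22 - 545)² = (220 - 545)² = (-325)² = 105625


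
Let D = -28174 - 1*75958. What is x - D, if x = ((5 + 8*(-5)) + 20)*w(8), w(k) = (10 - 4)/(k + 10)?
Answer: 104127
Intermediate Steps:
D = -104132 (D = -28174 - 75958 = -104132)
w(k) = 6/(10 + k)
x = -5 (x = ((5 + 8*(-5)) + 20)*(6/(10 + 8)) = ((5 - 40) + 20)*(6/18) = (-35 + 20)*(6*(1/18)) = -15*⅓ = -5)
x - D = -5 - 1*(-104132) = -5 + 104132 = 104127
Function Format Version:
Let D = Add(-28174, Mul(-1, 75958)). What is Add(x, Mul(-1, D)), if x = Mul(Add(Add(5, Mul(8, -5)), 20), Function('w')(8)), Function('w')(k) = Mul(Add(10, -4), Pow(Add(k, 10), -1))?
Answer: 104127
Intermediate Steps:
D = -104132 (D = Add(-28174, -75958) = -104132)
Function('w')(k) = Mul(6, Pow(Add(10, k), -1))
x = -5 (x = Mul(Add(Add(5, Mul(8, -5)), 20), Mul(6, Pow(Add(10, 8), -1))) = Mul(Add(Add(5, -40), 20), Mul(6, Pow(18, -1))) = Mul(Add(-35, 20), Mul(6, Rational(1, 18))) = Mul(-15, Rational(1, 3)) = -5)
Add(x, Mul(-1, D)) = Add(-5, Mul(-1, -104132)) = Add(-5, 104132) = 104127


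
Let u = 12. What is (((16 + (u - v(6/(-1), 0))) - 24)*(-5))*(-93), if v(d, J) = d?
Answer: 4650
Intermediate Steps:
(((16 + (u - v(6/(-1), 0))) - 24)*(-5))*(-93) = (((16 + (12 - 6/(-1))) - 24)*(-5))*(-93) = (((16 + (12 - 6*(-1))) - 24)*(-5))*(-93) = (((16 + (12 - 1*(-6))) - 24)*(-5))*(-93) = (((16 + (12 + 6)) - 24)*(-5))*(-93) = (((16 + 18) - 24)*(-5))*(-93) = ((34 - 24)*(-5))*(-93) = (10*(-5))*(-93) = -50*(-93) = 4650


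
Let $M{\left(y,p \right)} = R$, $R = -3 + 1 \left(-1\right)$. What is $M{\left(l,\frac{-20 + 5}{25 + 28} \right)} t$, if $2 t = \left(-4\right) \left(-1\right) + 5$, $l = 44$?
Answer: $-18$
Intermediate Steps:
$R = -4$ ($R = -3 - 1 = -4$)
$M{\left(y,p \right)} = -4$
$t = \frac{9}{2}$ ($t = \frac{\left(-4\right) \left(-1\right) + 5}{2} = \frac{4 + 5}{2} = \frac{1}{2} \cdot 9 = \frac{9}{2} \approx 4.5$)
$M{\left(l,\frac{-20 + 5}{25 + 28} \right)} t = \left(-4\right) \frac{9}{2} = -18$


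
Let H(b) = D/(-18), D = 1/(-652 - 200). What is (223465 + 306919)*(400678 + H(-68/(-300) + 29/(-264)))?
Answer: 407387805141082/1917 ≈ 2.1251e+11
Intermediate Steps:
D = -1/852 (D = 1/(-852) = -1/852 ≈ -0.0011737)
H(b) = 1/15336 (H(b) = -1/852/(-18) = -1/852*(-1/18) = 1/15336)
(223465 + 306919)*(400678 + H(-68/(-300) + 29/(-264))) = (223465 + 306919)*(400678 + 1/15336) = 530384*(6144797809/15336) = 407387805141082/1917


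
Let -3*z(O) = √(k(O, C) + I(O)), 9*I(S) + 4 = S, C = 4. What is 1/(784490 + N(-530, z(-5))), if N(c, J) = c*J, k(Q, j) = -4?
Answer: 706041/553882244540 - 159*I*√5/553882244540 ≈ 1.2747e-6 - 6.419e-10*I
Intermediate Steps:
I(S) = -4/9 + S/9
z(O) = -√(-40/9 + O/9)/3 (z(O) = -√(-4 + (-4/9 + O/9))/3 = -√(-40/9 + O/9)/3)
N(c, J) = J*c
1/(784490 + N(-530, z(-5))) = 1/(784490 - √(-40 - 5)/9*(-530)) = 1/(784490 - I*√5/3*(-530)) = 1/(784490 + 530*I*√5/3)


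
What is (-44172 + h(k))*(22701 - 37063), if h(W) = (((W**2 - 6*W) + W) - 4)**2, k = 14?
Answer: 420634256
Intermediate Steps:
h(W) = (-4 + W**2 - 5*W)**2 (h(W) = ((W**2 - 5*W) - 4)**2 = (-4 + W**2 - 5*W)**2)
(-44172 + h(k))*(22701 - 37063) = (-44172 + (4 - 1*14**2 + 5*14)**2)*(22701 - 37063) = (-44172 + (4 - 1*196 + 70)**2)*(-14362) = (-44172 + (4 - 196 + 70)**2)*(-14362) = (-44172 + (-122)**2)*(-14362) = (-44172 + 14884)*(-14362) = -29288*(-14362) = 420634256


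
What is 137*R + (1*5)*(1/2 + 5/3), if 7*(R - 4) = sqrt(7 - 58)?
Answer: 3353/6 + 137*I*sqrt(51)/7 ≈ 558.83 + 139.77*I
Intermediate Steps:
R = 4 + I*sqrt(51)/7 (R = 4 + sqrt(7 - 58)/7 = 4 + sqrt(-51)/7 = 4 + (I*sqrt(51))/7 = 4 + I*sqrt(51)/7 ≈ 4.0 + 1.0202*I)
137*R + (1*5)*(1/2 + 5/3) = 137*(4 + I*sqrt(51)/7) + (1*5)*(1/2 + 5/3) = (548 + 137*I*sqrt(51)/7) + 5*(1*(1/2) + 5*(1/3)) = (548 + 137*I*sqrt(51)/7) + 5*(1/2 + 5/3) = (548 + 137*I*sqrt(51)/7) + 5*(13/6) = (548 + 137*I*sqrt(51)/7) + 65/6 = 3353/6 + 137*I*sqrt(51)/7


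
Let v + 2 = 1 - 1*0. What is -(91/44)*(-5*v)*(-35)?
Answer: 15925/44 ≈ 361.93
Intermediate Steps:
v = -1 (v = -2 + (1 - 1*0) = -2 + (1 + 0) = -2 + 1 = -1)
-(91/44)*(-5*v)*(-35) = -(91/44)*(-5*(-1))*(-35) = -(91*(1/44))*5*(-35) = -(91/44)*5*(-35) = -455*(-35)/44 = -1*(-15925/44) = 15925/44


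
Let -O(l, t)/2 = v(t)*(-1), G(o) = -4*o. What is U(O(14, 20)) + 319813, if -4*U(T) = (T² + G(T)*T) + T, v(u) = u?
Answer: 321003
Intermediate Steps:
O(l, t) = 2*t (O(l, t) = -2*t*(-1) = -(-2)*t = 2*t)
U(T) = -T/4 + 3*T²/4 (U(T) = -((T² + (-4*T)*T) + T)/4 = -((T² - 4*T²) + T)/4 = -(-3*T² + T)/4 = -(T - 3*T²)/4 = -T/4 + 3*T²/4)
U(O(14, 20)) + 319813 = (2*20)*(-1 + 3*(2*20))/4 + 319813 = (¼)*40*(-1 + 3*40) + 319813 = (¼)*40*(-1 + 120) + 319813 = (¼)*40*119 + 319813 = 1190 + 319813 = 321003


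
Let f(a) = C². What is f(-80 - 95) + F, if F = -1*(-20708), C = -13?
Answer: 20877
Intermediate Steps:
f(a) = 169 (f(a) = (-13)² = 169)
F = 20708
f(-80 - 95) + F = 169 + 20708 = 20877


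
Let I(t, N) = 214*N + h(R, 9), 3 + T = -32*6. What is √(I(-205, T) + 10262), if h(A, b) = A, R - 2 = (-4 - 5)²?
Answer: I*√31385 ≈ 177.16*I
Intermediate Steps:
R = 83 (R = 2 + (-4 - 5)² = 2 + (-9)² = 2 + 81 = 83)
T = -195 (T = -3 - 32*6 = -3 - 192 = -195)
I(t, N) = 83 + 214*N (I(t, N) = 214*N + 83 = 83 + 214*N)
√(I(-205, T) + 10262) = √((83 + 214*(-195)) + 10262) = √((83 - 41730) + 10262) = √(-41647 + 10262) = √(-31385) = I*√31385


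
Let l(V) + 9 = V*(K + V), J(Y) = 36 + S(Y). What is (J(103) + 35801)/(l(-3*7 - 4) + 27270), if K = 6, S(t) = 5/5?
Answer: 17919/13868 ≈ 1.2921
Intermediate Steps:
S(t) = 1 (S(t) = 5*(1/5) = 1)
J(Y) = 37 (J(Y) = 36 + 1 = 37)
l(V) = -9 + V*(6 + V)
(J(103) + 35801)/(l(-3*7 - 4) + 27270) = (37 + 35801)/((-9 + (-3*7 - 4)**2 + 6*(-3*7 - 4)) + 27270) = 35838/((-9 + (-21 - 4)**2 + 6*(-21 - 4)) + 27270) = 35838/((-9 + (-25)**2 + 6*(-25)) + 27270) = 35838/((-9 + 625 - 150) + 27270) = 35838/(466 + 27270) = 35838/27736 = 35838*(1/27736) = 17919/13868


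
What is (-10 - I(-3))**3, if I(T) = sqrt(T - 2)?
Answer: -(10 + I*sqrt(5))**3 ≈ -850.0 - 659.64*I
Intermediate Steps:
I(T) = sqrt(-2 + T)
(-10 - I(-3))**3 = (-10 - sqrt(-2 - 3))**3 = (-10 - sqrt(-5))**3 = (-10 - I*sqrt(5))**3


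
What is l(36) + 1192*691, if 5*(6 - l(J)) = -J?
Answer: 4118426/5 ≈ 8.2369e+5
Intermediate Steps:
l(J) = 6 + J/5 (l(J) = 6 - (-1)*J/5 = 6 + J/5)
l(36) + 1192*691 = (6 + (⅕)*36) + 1192*691 = (6 + 36/5) + 823672 = 66/5 + 823672 = 4118426/5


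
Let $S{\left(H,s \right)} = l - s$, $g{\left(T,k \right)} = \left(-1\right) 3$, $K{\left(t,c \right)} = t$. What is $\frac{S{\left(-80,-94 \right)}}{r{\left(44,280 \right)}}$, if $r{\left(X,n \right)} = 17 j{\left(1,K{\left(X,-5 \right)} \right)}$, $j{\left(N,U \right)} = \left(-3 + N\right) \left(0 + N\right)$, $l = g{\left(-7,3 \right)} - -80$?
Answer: $- \frac{171}{34} \approx -5.0294$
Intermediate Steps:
$g{\left(T,k \right)} = -3$
$l = 77$ ($l = -3 - -80 = -3 + 80 = 77$)
$j{\left(N,U \right)} = N \left(-3 + N\right)$ ($j{\left(N,U \right)} = \left(-3 + N\right) N = N \left(-3 + N\right)$)
$S{\left(H,s \right)} = 77 - s$
$r{\left(X,n \right)} = -34$ ($r{\left(X,n \right)} = 17 \cdot 1 \left(-3 + 1\right) = 17 \cdot 1 \left(-2\right) = 17 \left(-2\right) = -34$)
$\frac{S{\left(-80,-94 \right)}}{r{\left(44,280 \right)}} = \frac{77 - -94}{-34} = \left(77 + 94\right) \left(- \frac{1}{34}\right) = 171 \left(- \frac{1}{34}\right) = - \frac{171}{34}$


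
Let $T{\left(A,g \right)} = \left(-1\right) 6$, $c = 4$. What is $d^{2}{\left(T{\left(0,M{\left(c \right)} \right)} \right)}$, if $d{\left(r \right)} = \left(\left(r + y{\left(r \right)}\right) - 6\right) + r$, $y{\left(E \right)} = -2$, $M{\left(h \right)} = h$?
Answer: $400$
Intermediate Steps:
$T{\left(A,g \right)} = -6$
$d{\left(r \right)} = -8 + 2 r$ ($d{\left(r \right)} = \left(\left(r - 2\right) - 6\right) + r = \left(\left(-2 + r\right) - 6\right) + r = \left(-8 + r\right) + r = -8 + 2 r$)
$d^{2}{\left(T{\left(0,M{\left(c \right)} \right)} \right)} = \left(-8 + 2 \left(-6\right)\right)^{2} = \left(-8 - 12\right)^{2} = \left(-20\right)^{2} = 400$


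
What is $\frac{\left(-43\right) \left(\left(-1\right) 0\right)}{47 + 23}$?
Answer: $0$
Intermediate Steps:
$\frac{\left(-43\right) \left(\left(-1\right) 0\right)}{47 + 23} = \frac{\left(-43\right) 0}{70} = 0 \cdot \frac{1}{70} = 0$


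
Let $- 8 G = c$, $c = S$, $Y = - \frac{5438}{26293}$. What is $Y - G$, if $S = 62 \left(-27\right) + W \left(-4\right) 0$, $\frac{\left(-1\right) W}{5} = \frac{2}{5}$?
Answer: $- \frac{22028993}{105172} \approx -209.46$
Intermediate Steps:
$W = -2$ ($W = - 5 \cdot \frac{2}{5} = - 5 \cdot 2 \cdot \frac{1}{5} = \left(-5\right) \frac{2}{5} = -2$)
$Y = - \frac{5438}{26293}$ ($Y = \left(-5438\right) \frac{1}{26293} = - \frac{5438}{26293} \approx -0.20682$)
$S = -1674$ ($S = 62 \left(-27\right) + \left(-2\right) \left(-4\right) 0 = -1674 + 8 \cdot 0 = -1674 + 0 = -1674$)
$c = -1674$
$G = \frac{837}{4}$ ($G = \left(- \frac{1}{8}\right) \left(-1674\right) = \frac{837}{4} \approx 209.25$)
$Y - G = - \frac{5438}{26293} - \frac{837}{4} = - \frac{22028993}{105172}$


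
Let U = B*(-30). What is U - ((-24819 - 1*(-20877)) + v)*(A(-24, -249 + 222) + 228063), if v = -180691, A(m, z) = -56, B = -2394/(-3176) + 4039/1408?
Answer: 11765778590694923/279488 ≈ 4.2098e+10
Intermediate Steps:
B = 2024827/558976 (B = -2394*(-1/3176) + 4039*(1/1408) = 1197/1588 + 4039/1408 = 2024827/558976 ≈ 3.6224)
U = -30372405/279488 (U = (2024827/558976)*(-30) = -30372405/279488 ≈ -108.67)
U - ((-24819 - 1*(-20877)) + v)*(A(-24, -249 + 222) + 228063) = -30372405/279488 - ((-24819 - 1*(-20877)) - 180691)*(-56 + 228063) = -30372405/279488 - ((-24819 + 20877) - 180691)*228007 = -30372405/279488 - (-3942 - 180691)*228007 = -30372405/279488 - (-184633)*228007 = -30372405/279488 - 1*(-42097616431) = -30372405/279488 + 42097616431 = 11765778590694923/279488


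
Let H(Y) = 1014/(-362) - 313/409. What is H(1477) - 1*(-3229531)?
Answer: 239078686383/74029 ≈ 3.2295e+6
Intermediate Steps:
H(Y) = -264016/74029 (H(Y) = 1014*(-1/362) - 313*1/409 = -507/181 - 313/409 = -264016/74029)
H(1477) - 1*(-3229531) = -264016/74029 - 1*(-3229531) = -264016/74029 + 3229531 = 239078686383/74029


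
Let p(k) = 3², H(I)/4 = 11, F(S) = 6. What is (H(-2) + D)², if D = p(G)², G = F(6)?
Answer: 15625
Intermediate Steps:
H(I) = 44 (H(I) = 4*11 = 44)
G = 6
p(k) = 9
D = 81 (D = 9² = 81)
(H(-2) + D)² = (44 + 81)² = 125² = 15625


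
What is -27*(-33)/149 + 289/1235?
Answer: 1143446/184015 ≈ 6.2139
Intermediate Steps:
-27*(-33)/149 + 289/1235 = 891*(1/149) + 289*(1/1235) = 891/149 + 289/1235 = 1143446/184015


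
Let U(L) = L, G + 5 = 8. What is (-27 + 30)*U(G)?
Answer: 9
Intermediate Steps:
G = 3 (G = -5 + 8 = 3)
(-27 + 30)*U(G) = (-27 + 30)*3 = 3*3 = 9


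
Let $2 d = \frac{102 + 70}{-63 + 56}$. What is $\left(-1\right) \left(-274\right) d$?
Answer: $- \frac{23564}{7} \approx -3366.3$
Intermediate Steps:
$d = - \frac{86}{7}$ ($d = \frac{\left(102 + 70\right) \frac{1}{-63 + 56}}{2} = \frac{172 \frac{1}{-7}}{2} = \frac{172 \left(- \frac{1}{7}\right)}{2} = \frac{1}{2} \left(- \frac{172}{7}\right) = - \frac{86}{7} \approx -12.286$)
$\left(-1\right) \left(-274\right) d = \left(-1\right) \left(-274\right) \left(- \frac{86}{7}\right) = 274 \left(- \frac{86}{7}\right) = - \frac{23564}{7}$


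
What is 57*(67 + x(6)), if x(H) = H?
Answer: 4161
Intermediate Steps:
57*(67 + x(6)) = 57*(67 + 6) = 57*73 = 4161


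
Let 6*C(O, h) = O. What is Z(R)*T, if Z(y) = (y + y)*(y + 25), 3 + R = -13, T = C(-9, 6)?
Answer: 432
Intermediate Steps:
C(O, h) = O/6
T = -3/2 (T = (⅙)*(-9) = -3/2 ≈ -1.5000)
R = -16 (R = -3 - 13 = -16)
Z(y) = 2*y*(25 + y) (Z(y) = (2*y)*(25 + y) = 2*y*(25 + y))
Z(R)*T = (2*(-16)*(25 - 16))*(-3/2) = (2*(-16)*9)*(-3/2) = -288*(-3/2) = 432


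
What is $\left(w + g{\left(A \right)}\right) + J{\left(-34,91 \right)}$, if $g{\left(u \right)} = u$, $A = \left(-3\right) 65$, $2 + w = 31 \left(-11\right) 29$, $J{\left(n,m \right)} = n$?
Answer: $-10120$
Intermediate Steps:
$w = -9891$ ($w = -2 + 31 \left(-11\right) 29 = -2 - 9889 = -9891$)
$A = -195$
$\left(w + g{\left(A \right)}\right) + J{\left(-34,91 \right)} = \left(-9891 - 195\right) - 34 = -10086 - 34 = -10120$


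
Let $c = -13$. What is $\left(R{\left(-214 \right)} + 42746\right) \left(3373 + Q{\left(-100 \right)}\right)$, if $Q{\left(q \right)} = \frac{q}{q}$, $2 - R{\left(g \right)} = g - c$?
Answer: $144909926$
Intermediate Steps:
$R{\left(g \right)} = -11 - g$ ($R{\left(g \right)} = 2 - \left(g - -13\right) = 2 - \left(g + 13\right) = 2 - \left(13 + g\right) = -11 - g$)
$Q{\left(q \right)} = 1$
$\left(R{\left(-214 \right)} + 42746\right) \left(3373 + Q{\left(-100 \right)}\right) = \left(\left(-11 - -214\right) + 42746\right) \left(3373 + 1\right) = \left(\left(-11 + 214\right) + 42746\right) 3374 = \left(203 + 42746\right) 3374 = 42949 \cdot 3374 = 144909926$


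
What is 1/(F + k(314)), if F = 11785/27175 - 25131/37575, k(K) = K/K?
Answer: 13614675/10413161 ≈ 1.3074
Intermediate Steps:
k(K) = 1
F = -3201514/13614675 (F = 11785*(1/27175) - 25131*1/37575 = 2357/5435 - 8377/12525 = -3201514/13614675 ≈ -0.23515)
1/(F + k(314)) = 1/(-3201514/13614675 + 1) = 1/(10413161/13614675) = 13614675/10413161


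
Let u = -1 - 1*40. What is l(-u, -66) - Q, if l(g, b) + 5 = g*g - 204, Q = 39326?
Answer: -37854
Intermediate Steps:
u = -41 (u = -1 - 40 = -41)
l(g, b) = -209 + g² (l(g, b) = -5 + (g*g - 204) = -5 + (g² - 204) = -5 + (-204 + g²) = -209 + g²)
l(-u, -66) - Q = (-209 + (-1*(-41))²) - 1*39326 = (-209 + 41²) - 39326 = (-209 + 1681) - 39326 = 1472 - 39326 = -37854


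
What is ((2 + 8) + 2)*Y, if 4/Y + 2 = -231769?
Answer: -16/77257 ≈ -0.00020710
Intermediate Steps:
Y = -4/231771 (Y = 4/(-2 - 231769) = 4/(-231771) = 4*(-1/231771) = -4/231771 ≈ -1.7258e-5)
((2 + 8) + 2)*Y = ((2 + 8) + 2)*(-4/231771) = (10 + 2)*(-4/231771) = 12*(-4/231771) = -16/77257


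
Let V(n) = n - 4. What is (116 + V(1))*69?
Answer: 7797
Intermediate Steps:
V(n) = -4 + n
(116 + V(1))*69 = (116 + (-4 + 1))*69 = (116 - 3)*69 = 113*69 = 7797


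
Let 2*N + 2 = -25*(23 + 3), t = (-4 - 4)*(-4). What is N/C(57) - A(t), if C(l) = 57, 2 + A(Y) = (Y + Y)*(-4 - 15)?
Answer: 69100/57 ≈ 1212.3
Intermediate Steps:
t = 32 (t = -8*(-4) = 32)
N = -326 (N = -1 + (-25*(23 + 3))/2 = -1 + (-25*26)/2 = -1 + (½)*(-650) = -1 - 325 = -326)
A(Y) = -2 - 38*Y (A(Y) = -2 + (Y + Y)*(-4 - 15) = -2 + (2*Y)*(-19) = -2 - 38*Y)
N/C(57) - A(t) = -326/57 - (-2 - 38*32) = -326*1/57 - (-2 - 1216) = -326/57 - 1*(-1218) = -326/57 + 1218 = 69100/57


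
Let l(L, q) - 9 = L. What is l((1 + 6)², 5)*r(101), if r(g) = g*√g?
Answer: 5858*√101 ≈ 58872.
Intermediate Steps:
l(L, q) = 9 + L
r(g) = g^(3/2)
l((1 + 6)², 5)*r(101) = (9 + (1 + 6)²)*101^(3/2) = (9 + 7²)*(101*√101) = (9 + 49)*(101*√101) = 58*(101*√101) = 5858*√101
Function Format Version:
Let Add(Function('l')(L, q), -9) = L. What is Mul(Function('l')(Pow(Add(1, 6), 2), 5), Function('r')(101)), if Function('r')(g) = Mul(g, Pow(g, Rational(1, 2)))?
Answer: Mul(5858, Pow(101, Rational(1, 2))) ≈ 58872.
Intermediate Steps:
Function('l')(L, q) = Add(9, L)
Function('r')(g) = Pow(g, Rational(3, 2))
Mul(Function('l')(Pow(Add(1, 6), 2), 5), Function('r')(101)) = Mul(Add(9, Pow(Add(1, 6), 2)), Pow(101, Rational(3, 2))) = Mul(Add(9, Pow(7, 2)), Mul(101, Pow(101, Rational(1, 2)))) = Mul(Add(9, 49), Mul(101, Pow(101, Rational(1, 2)))) = Mul(58, Mul(101, Pow(101, Rational(1, 2)))) = Mul(5858, Pow(101, Rational(1, 2)))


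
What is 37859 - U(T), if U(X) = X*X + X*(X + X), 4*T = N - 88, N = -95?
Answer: 505277/16 ≈ 31580.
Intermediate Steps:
T = -183/4 (T = (-95 - 88)/4 = (¼)*(-183) = -183/4 ≈ -45.750)
U(X) = 3*X² (U(X) = X² + X*(2*X) = X² + 2*X² = 3*X²)
37859 - U(T) = 37859 - 3*(-183/4)² = 37859 - 3*33489/16 = 37859 - 1*100467/16 = 37859 - 100467/16 = 505277/16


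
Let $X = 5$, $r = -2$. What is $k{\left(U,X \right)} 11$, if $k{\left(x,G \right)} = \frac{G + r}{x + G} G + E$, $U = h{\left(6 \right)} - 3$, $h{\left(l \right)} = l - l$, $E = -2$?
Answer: $\frac{121}{2} \approx 60.5$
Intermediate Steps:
$h{\left(l \right)} = 0$
$U = -3$ ($U = 0 - 3 = -3$)
$k{\left(x,G \right)} = -2 + \frac{G \left(-2 + G\right)}{G + x}$ ($k{\left(x,G \right)} = \frac{G - 2}{x + G} G - 2 = \frac{-2 + G}{G + x} G - 2 = \frac{G \left(-2 + G\right)}{G + x} - 2 = -2 + \frac{G \left(-2 + G\right)}{G + x}$)
$k{\left(U,X \right)} 11 = \frac{5^{2} - 20 - -6}{5 - 3} \cdot 11 = \frac{25 - 20 + 6}{2} \cdot 11 = \frac{1}{2} \cdot 11 \cdot 11 = \frac{11}{2} \cdot 11 = \frac{121}{2}$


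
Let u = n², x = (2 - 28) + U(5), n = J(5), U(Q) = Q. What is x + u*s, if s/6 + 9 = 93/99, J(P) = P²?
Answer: -332731/11 ≈ -30248.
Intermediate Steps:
n = 25 (n = 5² = 25)
s = -532/11 (s = -54 + 6*(93/99) = -54 + 6*(93*(1/99)) = -54 + 6*(31/33) = -54 + 62/11 = -532/11 ≈ -48.364)
x = -21 (x = (2 - 28) + 5 = -26 + 5 = -21)
u = 625 (u = 25² = 625)
x + u*s = -21 + 625*(-532/11) = -21 - 332500/11 = -332731/11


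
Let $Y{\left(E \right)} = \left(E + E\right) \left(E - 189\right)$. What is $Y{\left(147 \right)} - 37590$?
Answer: $-49938$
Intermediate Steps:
$Y{\left(E \right)} = 2 E \left(-189 + E\right)$
$Y{\left(147 \right)} - 37590 = 2 \cdot 147 \left(-189 + 147\right) - 37590 = 2 \cdot 147 \left(-42\right) - 37590 = -12348 - 37590 = -49938$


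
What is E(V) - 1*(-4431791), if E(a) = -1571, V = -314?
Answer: 4430220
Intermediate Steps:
E(V) - 1*(-4431791) = -1571 - 1*(-4431791) = -1571 + 4431791 = 4430220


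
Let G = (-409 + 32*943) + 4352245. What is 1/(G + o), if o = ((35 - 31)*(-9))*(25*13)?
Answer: 1/4370312 ≈ 2.2882e-7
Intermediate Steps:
G = 4382012 (G = (-409 + 30176) + 4352245 = 29767 + 4352245 = 4382012)
o = -11700 (o = (4*(-9))*325 = -36*325 = -11700)
1/(G + o) = 1/(4382012 - 11700) = 1/4370312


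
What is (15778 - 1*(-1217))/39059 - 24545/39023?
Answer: -295507270/1524199357 ≈ -0.19388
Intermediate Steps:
(15778 - 1*(-1217))/39059 - 24545/39023 = (15778 + 1217)*(1/39059) - 24545*1/39023 = 16995*(1/39059) - 24545/39023 = 16995/39059 - 24545/39023 = -295507270/1524199357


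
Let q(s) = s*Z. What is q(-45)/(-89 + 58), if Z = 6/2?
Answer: 135/31 ≈ 4.3548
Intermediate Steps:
Z = 3 (Z = 6*(½) = 3)
q(s) = 3*s (q(s) = s*3 = 3*s)
q(-45)/(-89 + 58) = (3*(-45))/(-89 + 58) = -135/(-31) = -1/31*(-135) = 135/31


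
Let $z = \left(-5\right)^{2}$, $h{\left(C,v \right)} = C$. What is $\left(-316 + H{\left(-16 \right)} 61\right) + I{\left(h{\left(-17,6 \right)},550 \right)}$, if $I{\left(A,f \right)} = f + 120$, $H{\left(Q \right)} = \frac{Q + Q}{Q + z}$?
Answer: $\frac{1234}{9} \approx 137.11$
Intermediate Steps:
$z = 25$
$H{\left(Q \right)} = \frac{2 Q}{25 + Q}$ ($H{\left(Q \right)} = \frac{Q + Q}{Q + 25} = \frac{2 Q}{25 + Q}$)
$I{\left(A,f \right)} = 120 + f$
$\left(-316 + H{\left(-16 \right)} 61\right) + I{\left(h{\left(-17,6 \right)},550 \right)} = \left(-316 + 2 \left(-16\right) \frac{1}{25 - 16} \cdot 61\right) + \left(120 + 550\right) = \left(-316 + 2 \left(-16\right) \frac{1}{9} \cdot 61\right) + 670 = \left(-316 - \frac{1952}{9}\right) + 670 = - \frac{4796}{9} + 670 = \frac{1234}{9}$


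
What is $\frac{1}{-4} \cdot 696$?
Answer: $-174$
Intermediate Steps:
$\frac{1}{-4} \cdot 696 = \left(- \frac{1}{4}\right) 696 = -174$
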